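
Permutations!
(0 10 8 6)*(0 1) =(0 10 8 6 1) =[10, 0, 2, 3, 4, 5, 1, 7, 6, 9, 8]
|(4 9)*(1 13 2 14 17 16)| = 6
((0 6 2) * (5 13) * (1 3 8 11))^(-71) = ((0 6 2)(1 3 8 11)(5 13))^(-71) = (0 6 2)(1 3 8 11)(5 13)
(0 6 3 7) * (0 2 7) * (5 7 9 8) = (0 6 3)(2 9 8 5 7) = [6, 1, 9, 0, 4, 7, 3, 2, 5, 8]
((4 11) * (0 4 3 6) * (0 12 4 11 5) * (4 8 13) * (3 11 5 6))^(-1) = (0 5)(4 13 8 12 6)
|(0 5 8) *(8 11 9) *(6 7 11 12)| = |(0 5 12 6 7 11 9 8)| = 8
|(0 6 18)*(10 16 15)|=|(0 6 18)(10 16 15)|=3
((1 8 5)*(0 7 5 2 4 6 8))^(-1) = ((0 7 5 1)(2 4 6 8))^(-1) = (0 1 5 7)(2 8 6 4)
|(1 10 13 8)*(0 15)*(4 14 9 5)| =|(0 15)(1 10 13 8)(4 14 9 5)| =4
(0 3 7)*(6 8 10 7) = (0 3 6 8 10 7) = [3, 1, 2, 6, 4, 5, 8, 0, 10, 9, 7]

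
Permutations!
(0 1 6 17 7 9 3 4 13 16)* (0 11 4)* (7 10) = [1, 6, 2, 0, 13, 5, 17, 9, 8, 3, 7, 4, 12, 16, 14, 15, 11, 10] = (0 1 6 17 10 7 9 3)(4 13 16 11)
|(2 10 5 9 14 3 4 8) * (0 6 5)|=|(0 6 5 9 14 3 4 8 2 10)|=10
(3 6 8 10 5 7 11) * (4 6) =(3 4 6 8 10 5 7 11) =[0, 1, 2, 4, 6, 7, 8, 11, 10, 9, 5, 3]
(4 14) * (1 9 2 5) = (1 9 2 5)(4 14) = [0, 9, 5, 3, 14, 1, 6, 7, 8, 2, 10, 11, 12, 13, 4]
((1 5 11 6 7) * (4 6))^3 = ((1 5 11 4 6 7))^3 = (1 4)(5 6)(7 11)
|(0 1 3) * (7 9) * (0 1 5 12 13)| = |(0 5 12 13)(1 3)(7 9)| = 4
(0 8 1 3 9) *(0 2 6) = [8, 3, 6, 9, 4, 5, 0, 7, 1, 2] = (0 8 1 3 9 2 6)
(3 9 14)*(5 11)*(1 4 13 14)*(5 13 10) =(1 4 10 5 11 13 14 3 9) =[0, 4, 2, 9, 10, 11, 6, 7, 8, 1, 5, 13, 12, 14, 3]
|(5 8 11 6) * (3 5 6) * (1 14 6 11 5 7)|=|(1 14 6 11 3 7)(5 8)|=6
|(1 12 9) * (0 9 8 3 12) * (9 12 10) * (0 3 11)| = 4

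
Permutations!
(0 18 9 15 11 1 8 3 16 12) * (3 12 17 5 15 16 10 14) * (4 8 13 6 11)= (0 18 9 16 17 5 15 4 8 12)(1 13 6 11)(3 10 14)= [18, 13, 2, 10, 8, 15, 11, 7, 12, 16, 14, 1, 0, 6, 3, 4, 17, 5, 9]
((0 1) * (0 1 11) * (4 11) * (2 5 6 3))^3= (11)(2 3 6 5)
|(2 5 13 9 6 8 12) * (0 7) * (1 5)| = |(0 7)(1 5 13 9 6 8 12 2)| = 8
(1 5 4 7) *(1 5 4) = (1 4 7 5) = [0, 4, 2, 3, 7, 1, 6, 5]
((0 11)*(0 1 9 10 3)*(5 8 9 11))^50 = (11)(0 8 10)(3 5 9)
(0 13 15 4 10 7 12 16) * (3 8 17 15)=(0 13 3 8 17 15 4 10 7 12 16)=[13, 1, 2, 8, 10, 5, 6, 12, 17, 9, 7, 11, 16, 3, 14, 4, 0, 15]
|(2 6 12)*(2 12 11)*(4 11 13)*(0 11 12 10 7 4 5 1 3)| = |(0 11 2 6 13 5 1 3)(4 12 10 7)| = 8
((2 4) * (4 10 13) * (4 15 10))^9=(15)(2 4)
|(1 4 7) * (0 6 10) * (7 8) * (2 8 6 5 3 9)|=|(0 5 3 9 2 8 7 1 4 6 10)|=11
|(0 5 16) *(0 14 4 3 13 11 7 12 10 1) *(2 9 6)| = 12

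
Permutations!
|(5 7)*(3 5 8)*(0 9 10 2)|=4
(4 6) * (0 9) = (0 9)(4 6) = [9, 1, 2, 3, 6, 5, 4, 7, 8, 0]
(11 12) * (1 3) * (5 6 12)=(1 3)(5 6 12 11)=[0, 3, 2, 1, 4, 6, 12, 7, 8, 9, 10, 5, 11]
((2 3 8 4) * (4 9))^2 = (2 8 4 3 9)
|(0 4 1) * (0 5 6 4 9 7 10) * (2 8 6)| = 12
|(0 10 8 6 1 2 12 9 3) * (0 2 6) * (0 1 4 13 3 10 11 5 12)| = 13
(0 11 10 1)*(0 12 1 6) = (0 11 10 6)(1 12) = [11, 12, 2, 3, 4, 5, 0, 7, 8, 9, 6, 10, 1]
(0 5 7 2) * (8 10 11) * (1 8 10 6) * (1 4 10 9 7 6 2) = (0 5 6 4 10 11 9 7 1 8 2) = [5, 8, 0, 3, 10, 6, 4, 1, 2, 7, 11, 9]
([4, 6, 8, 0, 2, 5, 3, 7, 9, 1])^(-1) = [3, 9, 4, 6, 0, 5, 1, 7, 2, 8]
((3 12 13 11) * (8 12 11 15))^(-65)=((3 11)(8 12 13 15))^(-65)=(3 11)(8 15 13 12)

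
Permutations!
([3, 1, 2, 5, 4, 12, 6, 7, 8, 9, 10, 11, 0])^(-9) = (0 12 5 3)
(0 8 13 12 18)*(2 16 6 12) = (0 8 13 2 16 6 12 18) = [8, 1, 16, 3, 4, 5, 12, 7, 13, 9, 10, 11, 18, 2, 14, 15, 6, 17, 0]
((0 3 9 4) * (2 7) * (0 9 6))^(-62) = ((0 3 6)(2 7)(4 9))^(-62) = (9)(0 3 6)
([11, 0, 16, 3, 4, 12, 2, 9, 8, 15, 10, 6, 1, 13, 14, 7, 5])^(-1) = (0 1 12 5 16 2 6 11)(7 15 9)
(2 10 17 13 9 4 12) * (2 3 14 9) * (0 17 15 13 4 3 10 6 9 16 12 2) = (0 17 4 2 6 9 3 14 16 12 10 15 13) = [17, 1, 6, 14, 2, 5, 9, 7, 8, 3, 15, 11, 10, 0, 16, 13, 12, 4]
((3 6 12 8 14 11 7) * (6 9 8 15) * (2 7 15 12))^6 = (2 11 9)(3 6 14)(7 15 8)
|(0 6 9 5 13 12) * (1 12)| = |(0 6 9 5 13 1 12)| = 7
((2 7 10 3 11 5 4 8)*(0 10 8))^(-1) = (0 4 5 11 3 10)(2 8 7)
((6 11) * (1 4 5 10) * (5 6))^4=(1 5 6)(4 10 11)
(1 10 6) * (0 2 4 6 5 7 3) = [2, 10, 4, 0, 6, 7, 1, 3, 8, 9, 5] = (0 2 4 6 1 10 5 7 3)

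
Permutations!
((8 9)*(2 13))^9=((2 13)(8 9))^9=(2 13)(8 9)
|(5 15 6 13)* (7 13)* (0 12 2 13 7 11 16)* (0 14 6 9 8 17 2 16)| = |(0 12 16 14 6 11)(2 13 5 15 9 8 17)| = 42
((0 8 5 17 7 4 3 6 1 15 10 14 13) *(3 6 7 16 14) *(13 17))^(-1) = (0 13 5 8)(1 6 4 7 3 10 15)(14 16 17)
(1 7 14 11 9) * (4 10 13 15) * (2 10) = (1 7 14 11 9)(2 10 13 15 4) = [0, 7, 10, 3, 2, 5, 6, 14, 8, 1, 13, 9, 12, 15, 11, 4]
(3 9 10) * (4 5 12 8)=[0, 1, 2, 9, 5, 12, 6, 7, 4, 10, 3, 11, 8]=(3 9 10)(4 5 12 8)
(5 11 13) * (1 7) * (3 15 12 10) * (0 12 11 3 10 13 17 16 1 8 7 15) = (0 12 13 5 3)(1 15 11 17 16)(7 8) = [12, 15, 2, 0, 4, 3, 6, 8, 7, 9, 10, 17, 13, 5, 14, 11, 1, 16]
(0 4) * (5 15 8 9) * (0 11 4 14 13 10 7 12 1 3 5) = (0 14 13 10 7 12 1 3 5 15 8 9)(4 11) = [14, 3, 2, 5, 11, 15, 6, 12, 9, 0, 7, 4, 1, 10, 13, 8]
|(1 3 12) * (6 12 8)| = 5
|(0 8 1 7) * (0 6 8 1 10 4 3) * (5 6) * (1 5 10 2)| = 10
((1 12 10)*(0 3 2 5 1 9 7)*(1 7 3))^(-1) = (0 7 5 2 3 9 10 12 1) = ((0 1 12 10 9 3 2 5 7))^(-1)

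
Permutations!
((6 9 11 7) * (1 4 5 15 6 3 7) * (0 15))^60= ((0 15 6 9 11 1 4 5)(3 7))^60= (0 11)(1 15)(4 6)(5 9)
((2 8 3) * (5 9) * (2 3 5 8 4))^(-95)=((2 4)(5 9 8))^(-95)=(2 4)(5 9 8)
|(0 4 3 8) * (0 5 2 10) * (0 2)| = 10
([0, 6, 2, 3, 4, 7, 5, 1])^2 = [0, 5, 2, 3, 4, 1, 7, 6]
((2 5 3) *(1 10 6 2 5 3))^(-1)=((1 10 6 2 3 5))^(-1)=(1 5 3 2 6 10)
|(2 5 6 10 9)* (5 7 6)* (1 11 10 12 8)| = |(1 11 10 9 2 7 6 12 8)| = 9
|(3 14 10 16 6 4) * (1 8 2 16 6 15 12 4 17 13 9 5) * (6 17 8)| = 15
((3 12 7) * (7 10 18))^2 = (3 10 7 12 18)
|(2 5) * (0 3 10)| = |(0 3 10)(2 5)| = 6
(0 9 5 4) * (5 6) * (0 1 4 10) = (0 9 6 5 10)(1 4) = [9, 4, 2, 3, 1, 10, 5, 7, 8, 6, 0]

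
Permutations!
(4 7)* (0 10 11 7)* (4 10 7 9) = [7, 1, 2, 3, 0, 5, 6, 10, 8, 4, 11, 9] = (0 7 10 11 9 4)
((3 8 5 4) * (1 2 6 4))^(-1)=(1 5 8 3 4 6 2)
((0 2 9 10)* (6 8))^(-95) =((0 2 9 10)(6 8))^(-95) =(0 2 9 10)(6 8)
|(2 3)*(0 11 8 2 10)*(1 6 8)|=|(0 11 1 6 8 2 3 10)|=8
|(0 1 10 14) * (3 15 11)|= 12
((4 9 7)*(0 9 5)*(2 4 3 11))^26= ((0 9 7 3 11 2 4 5))^26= (0 7 11 4)(2 5 9 3)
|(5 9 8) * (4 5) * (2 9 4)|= 6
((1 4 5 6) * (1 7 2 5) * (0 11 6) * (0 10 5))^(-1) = (0 2 7 6 11)(1 4)(5 10)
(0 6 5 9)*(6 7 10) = (0 7 10 6 5 9) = [7, 1, 2, 3, 4, 9, 5, 10, 8, 0, 6]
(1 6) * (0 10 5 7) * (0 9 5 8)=(0 10 8)(1 6)(5 7 9)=[10, 6, 2, 3, 4, 7, 1, 9, 0, 5, 8]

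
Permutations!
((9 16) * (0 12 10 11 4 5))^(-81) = (0 11)(4 12)(5 10)(9 16)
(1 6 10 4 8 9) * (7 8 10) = (1 6 7 8 9)(4 10) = [0, 6, 2, 3, 10, 5, 7, 8, 9, 1, 4]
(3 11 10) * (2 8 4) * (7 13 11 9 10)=(2 8 4)(3 9 10)(7 13 11)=[0, 1, 8, 9, 2, 5, 6, 13, 4, 10, 3, 7, 12, 11]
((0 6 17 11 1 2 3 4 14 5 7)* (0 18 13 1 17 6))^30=(1 4 7)(2 14 18)(3 5 13)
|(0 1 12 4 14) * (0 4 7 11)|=10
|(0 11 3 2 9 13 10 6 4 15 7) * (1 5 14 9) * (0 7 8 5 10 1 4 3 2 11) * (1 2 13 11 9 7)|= |(1 10 6 3 9 11 13 2 4 15 8 5 14 7)|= 14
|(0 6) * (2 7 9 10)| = 4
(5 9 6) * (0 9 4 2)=(0 9 6 5 4 2)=[9, 1, 0, 3, 2, 4, 5, 7, 8, 6]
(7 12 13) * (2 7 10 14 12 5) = (2 7 5)(10 14 12 13) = [0, 1, 7, 3, 4, 2, 6, 5, 8, 9, 14, 11, 13, 10, 12]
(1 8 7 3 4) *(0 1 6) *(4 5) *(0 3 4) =(0 1 8 7 4 6 3 5) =[1, 8, 2, 5, 6, 0, 3, 4, 7]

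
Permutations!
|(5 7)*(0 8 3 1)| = 4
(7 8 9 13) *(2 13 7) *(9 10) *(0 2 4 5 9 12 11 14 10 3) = (0 2 13 4 5 9 7 8 3)(10 12 11 14) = [2, 1, 13, 0, 5, 9, 6, 8, 3, 7, 12, 14, 11, 4, 10]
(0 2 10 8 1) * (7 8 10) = (10)(0 2 7 8 1) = [2, 0, 7, 3, 4, 5, 6, 8, 1, 9, 10]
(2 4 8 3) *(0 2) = (0 2 4 8 3) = [2, 1, 4, 0, 8, 5, 6, 7, 3]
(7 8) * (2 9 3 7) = (2 9 3 7 8) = [0, 1, 9, 7, 4, 5, 6, 8, 2, 3]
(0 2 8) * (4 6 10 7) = [2, 1, 8, 3, 6, 5, 10, 4, 0, 9, 7] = (0 2 8)(4 6 10 7)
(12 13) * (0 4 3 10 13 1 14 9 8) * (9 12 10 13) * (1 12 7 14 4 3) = (0 3 13 10 9 8)(1 4)(7 14) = [3, 4, 2, 13, 1, 5, 6, 14, 0, 8, 9, 11, 12, 10, 7]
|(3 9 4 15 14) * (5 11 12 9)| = 8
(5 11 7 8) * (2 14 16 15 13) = (2 14 16 15 13)(5 11 7 8) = [0, 1, 14, 3, 4, 11, 6, 8, 5, 9, 10, 7, 12, 2, 16, 13, 15]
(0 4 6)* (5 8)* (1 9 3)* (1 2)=(0 4 6)(1 9 3 2)(5 8)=[4, 9, 1, 2, 6, 8, 0, 7, 5, 3]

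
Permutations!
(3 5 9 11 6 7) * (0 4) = (0 4)(3 5 9 11 6 7) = [4, 1, 2, 5, 0, 9, 7, 3, 8, 11, 10, 6]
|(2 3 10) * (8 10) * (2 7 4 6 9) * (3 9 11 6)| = |(2 9)(3 8 10 7 4)(6 11)| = 10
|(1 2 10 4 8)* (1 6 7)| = |(1 2 10 4 8 6 7)| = 7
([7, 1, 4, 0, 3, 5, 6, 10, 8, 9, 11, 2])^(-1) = [3, 1, 11, 4, 2, 5, 6, 0, 8, 9, 7, 10]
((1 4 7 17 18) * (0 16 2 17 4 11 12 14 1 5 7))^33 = (0 16 2 17 18 5 7 4)(1 11 12 14)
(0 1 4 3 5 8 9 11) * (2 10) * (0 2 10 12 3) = (0 1 4)(2 12 3 5 8 9 11) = [1, 4, 12, 5, 0, 8, 6, 7, 9, 11, 10, 2, 3]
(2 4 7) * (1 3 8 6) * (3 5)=(1 5 3 8 6)(2 4 7)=[0, 5, 4, 8, 7, 3, 1, 2, 6]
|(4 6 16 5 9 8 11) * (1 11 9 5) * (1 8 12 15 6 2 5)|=30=|(1 11 4 2 5)(6 16 8 9 12 15)|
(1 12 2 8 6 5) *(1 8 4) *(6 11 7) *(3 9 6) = [0, 12, 4, 9, 1, 8, 5, 3, 11, 6, 10, 7, 2] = (1 12 2 4)(3 9 6 5 8 11 7)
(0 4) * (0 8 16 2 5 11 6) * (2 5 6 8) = [4, 1, 6, 3, 2, 11, 0, 7, 16, 9, 10, 8, 12, 13, 14, 15, 5] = (0 4 2 6)(5 11 8 16)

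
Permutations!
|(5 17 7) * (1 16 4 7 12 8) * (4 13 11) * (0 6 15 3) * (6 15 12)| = |(0 15 3)(1 16 13 11 4 7 5 17 6 12 8)| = 33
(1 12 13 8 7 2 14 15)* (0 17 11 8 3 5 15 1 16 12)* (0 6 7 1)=(0 17 11 8 1 6 7 2 14)(3 5 15 16 12 13)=[17, 6, 14, 5, 4, 15, 7, 2, 1, 9, 10, 8, 13, 3, 0, 16, 12, 11]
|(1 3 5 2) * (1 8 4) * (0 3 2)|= |(0 3 5)(1 2 8 4)|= 12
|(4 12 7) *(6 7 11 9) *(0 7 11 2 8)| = |(0 7 4 12 2 8)(6 11 9)| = 6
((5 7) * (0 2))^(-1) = (0 2)(5 7)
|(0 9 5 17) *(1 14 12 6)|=4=|(0 9 5 17)(1 14 12 6)|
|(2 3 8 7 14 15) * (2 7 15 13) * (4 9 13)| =9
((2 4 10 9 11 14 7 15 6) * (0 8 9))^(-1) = ((0 8 9 11 14 7 15 6 2 4 10))^(-1) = (0 10 4 2 6 15 7 14 11 9 8)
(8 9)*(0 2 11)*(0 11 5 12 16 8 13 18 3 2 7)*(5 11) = (0 7)(2 11 5 12 16 8 9 13 18 3) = [7, 1, 11, 2, 4, 12, 6, 0, 9, 13, 10, 5, 16, 18, 14, 15, 8, 17, 3]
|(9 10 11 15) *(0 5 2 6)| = |(0 5 2 6)(9 10 11 15)| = 4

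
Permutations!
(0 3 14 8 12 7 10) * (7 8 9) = (0 3 14 9 7 10)(8 12) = [3, 1, 2, 14, 4, 5, 6, 10, 12, 7, 0, 11, 8, 13, 9]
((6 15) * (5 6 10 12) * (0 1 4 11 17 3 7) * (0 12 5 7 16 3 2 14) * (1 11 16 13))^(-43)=((0 11 17 2 14)(1 4 16 3 13)(5 6 15 10)(7 12))^(-43)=(0 17 14 11 2)(1 16 13 4 3)(5 6 15 10)(7 12)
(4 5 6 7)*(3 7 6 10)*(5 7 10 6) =(3 10)(4 7)(5 6) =[0, 1, 2, 10, 7, 6, 5, 4, 8, 9, 3]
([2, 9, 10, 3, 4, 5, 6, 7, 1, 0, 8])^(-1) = [9, 8, 0, 3, 4, 5, 6, 7, 10, 1, 2]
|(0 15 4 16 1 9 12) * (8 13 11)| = 21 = |(0 15 4 16 1 9 12)(8 13 11)|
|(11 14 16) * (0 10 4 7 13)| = |(0 10 4 7 13)(11 14 16)| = 15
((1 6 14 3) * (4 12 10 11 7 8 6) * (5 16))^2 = (16)(1 12 11 8 14)(3 4 10 7 6)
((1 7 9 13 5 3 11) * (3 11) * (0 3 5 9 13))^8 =((0 3 5 11 1 7 13 9))^8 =(13)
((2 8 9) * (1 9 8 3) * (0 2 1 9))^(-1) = (0 1 9 3 2)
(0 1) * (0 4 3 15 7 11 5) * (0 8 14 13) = [1, 4, 2, 15, 3, 8, 6, 11, 14, 9, 10, 5, 12, 0, 13, 7] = (0 1 4 3 15 7 11 5 8 14 13)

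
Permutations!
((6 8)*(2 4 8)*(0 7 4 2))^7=((0 7 4 8 6))^7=(0 4 6 7 8)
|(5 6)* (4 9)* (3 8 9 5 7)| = 7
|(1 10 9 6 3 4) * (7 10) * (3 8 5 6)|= |(1 7 10 9 3 4)(5 6 8)|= 6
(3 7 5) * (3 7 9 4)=(3 9 4)(5 7)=[0, 1, 2, 9, 3, 7, 6, 5, 8, 4]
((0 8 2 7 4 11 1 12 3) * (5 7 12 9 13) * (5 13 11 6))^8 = (13)(0 12 8 3 2)(1 11 9)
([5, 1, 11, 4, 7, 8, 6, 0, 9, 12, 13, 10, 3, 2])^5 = [3, 1, 11, 8, 9, 4, 6, 12, 7, 0, 13, 10, 5, 2]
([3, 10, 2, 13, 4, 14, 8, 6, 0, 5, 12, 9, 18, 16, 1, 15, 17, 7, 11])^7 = (0 8 6 7 17 16 13 3)(1 14 5 9 11 18 12 10)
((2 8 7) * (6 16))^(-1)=((2 8 7)(6 16))^(-1)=(2 7 8)(6 16)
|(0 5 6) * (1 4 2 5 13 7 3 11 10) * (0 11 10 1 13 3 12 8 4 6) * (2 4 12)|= |(0 3 10 13 7 2 5)(1 6 11)(8 12)|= 42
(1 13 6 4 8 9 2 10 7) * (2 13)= (1 2 10 7)(4 8 9 13 6)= [0, 2, 10, 3, 8, 5, 4, 1, 9, 13, 7, 11, 12, 6]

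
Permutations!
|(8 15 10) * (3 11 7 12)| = |(3 11 7 12)(8 15 10)| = 12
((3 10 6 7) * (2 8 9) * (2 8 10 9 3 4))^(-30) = (10)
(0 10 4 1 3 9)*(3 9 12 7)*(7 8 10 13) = (0 13 7 3 12 8 10 4 1 9) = [13, 9, 2, 12, 1, 5, 6, 3, 10, 0, 4, 11, 8, 7]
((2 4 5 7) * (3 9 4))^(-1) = (2 7 5 4 9 3)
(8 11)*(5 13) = (5 13)(8 11) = [0, 1, 2, 3, 4, 13, 6, 7, 11, 9, 10, 8, 12, 5]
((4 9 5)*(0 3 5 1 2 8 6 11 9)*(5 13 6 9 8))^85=(0 2 8 13 4 1 11 3 5 9 6)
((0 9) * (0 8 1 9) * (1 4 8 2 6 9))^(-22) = ((2 6 9)(4 8))^(-22) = (2 9 6)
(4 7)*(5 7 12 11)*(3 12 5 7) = (3 12 11 7 4 5) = [0, 1, 2, 12, 5, 3, 6, 4, 8, 9, 10, 7, 11]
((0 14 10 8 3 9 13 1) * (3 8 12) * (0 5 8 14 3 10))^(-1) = (0 14 8 5 1 13 9 3)(10 12)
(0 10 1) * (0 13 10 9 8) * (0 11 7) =(0 9 8 11 7)(1 13 10) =[9, 13, 2, 3, 4, 5, 6, 0, 11, 8, 1, 7, 12, 10]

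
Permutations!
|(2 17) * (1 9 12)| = 6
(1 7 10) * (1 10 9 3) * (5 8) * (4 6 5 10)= (1 7 9 3)(4 6 5 8 10)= [0, 7, 2, 1, 6, 8, 5, 9, 10, 3, 4]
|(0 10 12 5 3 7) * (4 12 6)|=|(0 10 6 4 12 5 3 7)|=8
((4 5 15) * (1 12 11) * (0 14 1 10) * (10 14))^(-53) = ((0 10)(1 12 11 14)(4 5 15))^(-53) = (0 10)(1 14 11 12)(4 5 15)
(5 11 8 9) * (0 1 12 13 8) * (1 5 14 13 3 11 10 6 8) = (0 5 10 6 8 9 14 13 1 12 3 11) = [5, 12, 2, 11, 4, 10, 8, 7, 9, 14, 6, 0, 3, 1, 13]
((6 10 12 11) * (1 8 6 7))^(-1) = ((1 8 6 10 12 11 7))^(-1) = (1 7 11 12 10 6 8)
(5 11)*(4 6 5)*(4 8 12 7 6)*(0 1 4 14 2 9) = [1, 4, 9, 3, 14, 11, 5, 6, 12, 0, 10, 8, 7, 13, 2] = (0 1 4 14 2 9)(5 11 8 12 7 6)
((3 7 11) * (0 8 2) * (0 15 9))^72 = ((0 8 2 15 9)(3 7 11))^72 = (0 2 9 8 15)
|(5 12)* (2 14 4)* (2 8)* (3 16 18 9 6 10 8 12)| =12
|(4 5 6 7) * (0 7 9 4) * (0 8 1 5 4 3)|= |(0 7 8 1 5 6 9 3)|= 8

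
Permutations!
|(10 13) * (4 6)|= |(4 6)(10 13)|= 2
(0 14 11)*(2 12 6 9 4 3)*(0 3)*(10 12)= (0 14 11 3 2 10 12 6 9 4)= [14, 1, 10, 2, 0, 5, 9, 7, 8, 4, 12, 3, 6, 13, 11]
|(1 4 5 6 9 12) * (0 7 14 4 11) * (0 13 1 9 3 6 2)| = |(0 7 14 4 5 2)(1 11 13)(3 6)(9 12)| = 6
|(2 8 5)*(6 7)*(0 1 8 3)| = |(0 1 8 5 2 3)(6 7)| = 6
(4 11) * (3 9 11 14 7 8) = (3 9 11 4 14 7 8) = [0, 1, 2, 9, 14, 5, 6, 8, 3, 11, 10, 4, 12, 13, 7]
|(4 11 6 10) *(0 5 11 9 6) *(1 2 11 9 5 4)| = |(0 4 5 9 6 10 1 2 11)| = 9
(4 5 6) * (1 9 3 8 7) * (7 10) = [0, 9, 2, 8, 5, 6, 4, 1, 10, 3, 7] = (1 9 3 8 10 7)(4 5 6)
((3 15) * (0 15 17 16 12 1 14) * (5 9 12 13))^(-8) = ((0 15 3 17 16 13 5 9 12 1 14))^(-8) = (0 17 5 1 15 16 9 14 3 13 12)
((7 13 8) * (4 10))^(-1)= ((4 10)(7 13 8))^(-1)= (4 10)(7 8 13)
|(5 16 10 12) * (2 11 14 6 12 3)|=9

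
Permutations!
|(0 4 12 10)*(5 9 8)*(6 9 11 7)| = 12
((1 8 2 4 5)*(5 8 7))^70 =(1 7 5)(2 4 8)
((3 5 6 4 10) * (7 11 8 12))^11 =(3 5 6 4 10)(7 12 8 11)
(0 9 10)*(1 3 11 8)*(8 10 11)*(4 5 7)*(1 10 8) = (0 9 11 8 10)(1 3)(4 5 7) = [9, 3, 2, 1, 5, 7, 6, 4, 10, 11, 0, 8]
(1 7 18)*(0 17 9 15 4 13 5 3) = (0 17 9 15 4 13 5 3)(1 7 18) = [17, 7, 2, 0, 13, 3, 6, 18, 8, 15, 10, 11, 12, 5, 14, 4, 16, 9, 1]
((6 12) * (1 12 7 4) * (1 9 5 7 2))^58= ((1 12 6 2)(4 9 5 7))^58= (1 6)(2 12)(4 5)(7 9)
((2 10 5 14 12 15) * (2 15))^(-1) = (15)(2 12 14 5 10)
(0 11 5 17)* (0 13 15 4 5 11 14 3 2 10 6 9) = (0 14 3 2 10 6 9)(4 5 17 13 15) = [14, 1, 10, 2, 5, 17, 9, 7, 8, 0, 6, 11, 12, 15, 3, 4, 16, 13]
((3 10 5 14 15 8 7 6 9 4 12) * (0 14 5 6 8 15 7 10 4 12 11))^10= ((15)(0 14 7 8 10 6 9 12 3 4 11))^10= (15)(0 11 4 3 12 9 6 10 8 7 14)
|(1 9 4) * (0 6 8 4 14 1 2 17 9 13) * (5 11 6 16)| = 13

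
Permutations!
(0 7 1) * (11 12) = [7, 0, 2, 3, 4, 5, 6, 1, 8, 9, 10, 12, 11] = (0 7 1)(11 12)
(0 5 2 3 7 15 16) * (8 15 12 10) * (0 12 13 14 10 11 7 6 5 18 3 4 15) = (0 18 3 6 5 2 4 15 16 12 11 7 13 14 10 8) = [18, 1, 4, 6, 15, 2, 5, 13, 0, 9, 8, 7, 11, 14, 10, 16, 12, 17, 3]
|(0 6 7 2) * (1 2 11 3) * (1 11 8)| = 6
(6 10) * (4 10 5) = (4 10 6 5) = [0, 1, 2, 3, 10, 4, 5, 7, 8, 9, 6]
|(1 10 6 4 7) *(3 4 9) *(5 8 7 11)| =10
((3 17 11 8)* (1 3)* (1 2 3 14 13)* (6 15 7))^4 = ((1 14 13)(2 3 17 11 8)(6 15 7))^4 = (1 14 13)(2 8 11 17 3)(6 15 7)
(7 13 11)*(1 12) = (1 12)(7 13 11) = [0, 12, 2, 3, 4, 5, 6, 13, 8, 9, 10, 7, 1, 11]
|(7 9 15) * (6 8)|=|(6 8)(7 9 15)|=6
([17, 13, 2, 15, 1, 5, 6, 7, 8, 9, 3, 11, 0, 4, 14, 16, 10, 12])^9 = [0, 1, 2, 15, 4, 5, 6, 7, 8, 9, 3, 11, 12, 13, 14, 16, 10, 17]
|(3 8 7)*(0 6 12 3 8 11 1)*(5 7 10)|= 12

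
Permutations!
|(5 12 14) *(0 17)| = 6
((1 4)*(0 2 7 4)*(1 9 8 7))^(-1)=(0 1 2)(4 7 8 9)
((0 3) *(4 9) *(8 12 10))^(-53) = (0 3)(4 9)(8 12 10)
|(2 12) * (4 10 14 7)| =|(2 12)(4 10 14 7)| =4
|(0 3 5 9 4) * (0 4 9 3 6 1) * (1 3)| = 5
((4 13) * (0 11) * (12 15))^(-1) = (0 11)(4 13)(12 15)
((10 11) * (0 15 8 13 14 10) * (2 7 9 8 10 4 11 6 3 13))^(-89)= ((0 15 10 6 3 13 14 4 11)(2 7 9 8))^(-89)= (0 15 10 6 3 13 14 4 11)(2 8 9 7)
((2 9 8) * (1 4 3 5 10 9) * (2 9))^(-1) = ((1 4 3 5 10 2)(8 9))^(-1) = (1 2 10 5 3 4)(8 9)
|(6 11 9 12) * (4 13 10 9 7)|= 8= |(4 13 10 9 12 6 11 7)|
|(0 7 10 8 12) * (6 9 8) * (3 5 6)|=9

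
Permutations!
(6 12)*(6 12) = [0, 1, 2, 3, 4, 5, 6, 7, 8, 9, 10, 11, 12] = (12)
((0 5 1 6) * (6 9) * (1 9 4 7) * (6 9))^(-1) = ((9)(0 5 6)(1 4 7))^(-1) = (9)(0 6 5)(1 7 4)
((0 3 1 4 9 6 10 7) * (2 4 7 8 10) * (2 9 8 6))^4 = ((0 3 1 7)(2 4 8 10 6 9))^4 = (2 6 8)(4 9 10)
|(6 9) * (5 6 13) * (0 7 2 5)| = |(0 7 2 5 6 9 13)| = 7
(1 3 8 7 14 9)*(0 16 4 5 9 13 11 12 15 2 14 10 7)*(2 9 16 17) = (0 17 2 14 13 11 12 15 9 1 3 8)(4 5 16)(7 10) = [17, 3, 14, 8, 5, 16, 6, 10, 0, 1, 7, 12, 15, 11, 13, 9, 4, 2]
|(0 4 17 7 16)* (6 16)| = 6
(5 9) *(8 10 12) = (5 9)(8 10 12) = [0, 1, 2, 3, 4, 9, 6, 7, 10, 5, 12, 11, 8]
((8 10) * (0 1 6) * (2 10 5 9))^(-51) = ((0 1 6)(2 10 8 5 9))^(-51) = (2 9 5 8 10)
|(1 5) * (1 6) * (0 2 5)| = |(0 2 5 6 1)| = 5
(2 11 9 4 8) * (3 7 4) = (2 11 9 3 7 4 8) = [0, 1, 11, 7, 8, 5, 6, 4, 2, 3, 10, 9]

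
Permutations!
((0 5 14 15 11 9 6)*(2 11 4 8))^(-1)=(0 6 9 11 2 8 4 15 14 5)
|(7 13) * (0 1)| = 2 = |(0 1)(7 13)|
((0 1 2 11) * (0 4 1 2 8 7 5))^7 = ((0 2 11 4 1 8 7 5))^7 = (0 5 7 8 1 4 11 2)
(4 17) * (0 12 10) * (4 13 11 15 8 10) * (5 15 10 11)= (0 12 4 17 13 5 15 8 11 10)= [12, 1, 2, 3, 17, 15, 6, 7, 11, 9, 0, 10, 4, 5, 14, 8, 16, 13]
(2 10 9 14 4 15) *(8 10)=(2 8 10 9 14 4 15)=[0, 1, 8, 3, 15, 5, 6, 7, 10, 14, 9, 11, 12, 13, 4, 2]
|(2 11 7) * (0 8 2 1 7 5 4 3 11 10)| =4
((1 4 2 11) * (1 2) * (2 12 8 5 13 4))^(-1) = (1 4 13 5 8 12 11 2)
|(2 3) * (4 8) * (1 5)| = |(1 5)(2 3)(4 8)| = 2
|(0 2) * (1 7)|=|(0 2)(1 7)|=2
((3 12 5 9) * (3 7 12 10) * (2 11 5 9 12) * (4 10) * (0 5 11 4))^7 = (0 10 2 9 5 3 4 7 12)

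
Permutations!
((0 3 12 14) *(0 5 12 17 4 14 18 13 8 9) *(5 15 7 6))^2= ((0 3 17 4 14 15 7 6 5 12 18 13 8 9))^2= (0 17 14 7 5 18 8)(3 4 15 6 12 13 9)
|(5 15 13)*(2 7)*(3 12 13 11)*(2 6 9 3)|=|(2 7 6 9 3 12 13 5 15 11)|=10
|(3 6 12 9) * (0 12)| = 5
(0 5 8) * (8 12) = (0 5 12 8) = [5, 1, 2, 3, 4, 12, 6, 7, 0, 9, 10, 11, 8]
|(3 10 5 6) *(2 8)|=|(2 8)(3 10 5 6)|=4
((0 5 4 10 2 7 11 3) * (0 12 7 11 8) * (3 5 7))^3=(2 4 11 10 5)(3 12)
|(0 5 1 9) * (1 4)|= |(0 5 4 1 9)|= 5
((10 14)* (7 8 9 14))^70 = ((7 8 9 14 10))^70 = (14)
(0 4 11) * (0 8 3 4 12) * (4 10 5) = [12, 1, 2, 10, 11, 4, 6, 7, 3, 9, 5, 8, 0] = (0 12)(3 10 5 4 11 8)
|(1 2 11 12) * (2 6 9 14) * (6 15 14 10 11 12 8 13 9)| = 5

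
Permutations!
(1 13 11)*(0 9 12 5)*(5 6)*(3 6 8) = (0 9 12 8 3 6 5)(1 13 11) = [9, 13, 2, 6, 4, 0, 5, 7, 3, 12, 10, 1, 8, 11]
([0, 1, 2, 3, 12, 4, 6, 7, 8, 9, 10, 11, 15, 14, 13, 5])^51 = [0, 1, 2, 3, 5, 15, 6, 7, 8, 9, 10, 11, 4, 14, 13, 12]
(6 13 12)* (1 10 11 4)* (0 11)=(0 11 4 1 10)(6 13 12)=[11, 10, 2, 3, 1, 5, 13, 7, 8, 9, 0, 4, 6, 12]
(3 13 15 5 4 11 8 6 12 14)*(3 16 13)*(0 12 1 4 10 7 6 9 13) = (0 12 14 16)(1 4 11 8 9 13 15 5 10 7 6) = [12, 4, 2, 3, 11, 10, 1, 6, 9, 13, 7, 8, 14, 15, 16, 5, 0]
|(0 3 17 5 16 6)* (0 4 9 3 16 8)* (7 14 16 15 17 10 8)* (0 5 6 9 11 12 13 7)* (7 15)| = |(0 7 14 16 9 3 10 8 5)(4 11 12 13 15 17 6)| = 63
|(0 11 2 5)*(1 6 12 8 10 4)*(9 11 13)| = |(0 13 9 11 2 5)(1 6 12 8 10 4)| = 6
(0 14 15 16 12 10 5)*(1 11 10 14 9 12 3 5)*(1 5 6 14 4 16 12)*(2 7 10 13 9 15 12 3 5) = [15, 11, 7, 6, 16, 0, 14, 10, 8, 1, 2, 13, 4, 9, 12, 3, 5] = (0 15 3 6 14 12 4 16 5)(1 11 13 9)(2 7 10)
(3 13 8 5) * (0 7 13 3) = [7, 1, 2, 3, 4, 0, 6, 13, 5, 9, 10, 11, 12, 8] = (0 7 13 8 5)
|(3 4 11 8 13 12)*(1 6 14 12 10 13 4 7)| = 6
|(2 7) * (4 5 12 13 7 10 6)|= 8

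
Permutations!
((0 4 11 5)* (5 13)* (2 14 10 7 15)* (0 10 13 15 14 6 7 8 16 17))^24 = (0 10 7 11 16 13 2)(4 8 14 15 17 5 6)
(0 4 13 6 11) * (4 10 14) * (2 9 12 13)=(0 10 14 4 2 9 12 13 6 11)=[10, 1, 9, 3, 2, 5, 11, 7, 8, 12, 14, 0, 13, 6, 4]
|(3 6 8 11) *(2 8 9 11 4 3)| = 7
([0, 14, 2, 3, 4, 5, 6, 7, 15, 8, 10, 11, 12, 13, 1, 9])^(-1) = (1 14)(8 9 15)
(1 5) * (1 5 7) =(1 7) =[0, 7, 2, 3, 4, 5, 6, 1]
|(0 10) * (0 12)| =|(0 10 12)| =3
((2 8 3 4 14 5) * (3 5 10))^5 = ((2 8 5)(3 4 14 10))^5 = (2 5 8)(3 4 14 10)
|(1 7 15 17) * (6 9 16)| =12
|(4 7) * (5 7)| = 3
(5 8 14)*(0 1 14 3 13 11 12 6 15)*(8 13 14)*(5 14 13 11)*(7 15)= (0 1 8 3 13 5 11 12 6 7 15)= [1, 8, 2, 13, 4, 11, 7, 15, 3, 9, 10, 12, 6, 5, 14, 0]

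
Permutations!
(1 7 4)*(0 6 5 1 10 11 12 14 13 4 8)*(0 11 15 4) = [6, 7, 2, 3, 10, 1, 5, 8, 11, 9, 15, 12, 14, 0, 13, 4] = (0 6 5 1 7 8 11 12 14 13)(4 10 15)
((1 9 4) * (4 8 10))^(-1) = ((1 9 8 10 4))^(-1) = (1 4 10 8 9)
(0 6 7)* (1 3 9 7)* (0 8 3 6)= (1 6)(3 9 7 8)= [0, 6, 2, 9, 4, 5, 1, 8, 3, 7]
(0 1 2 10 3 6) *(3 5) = (0 1 2 10 5 3 6) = [1, 2, 10, 6, 4, 3, 0, 7, 8, 9, 5]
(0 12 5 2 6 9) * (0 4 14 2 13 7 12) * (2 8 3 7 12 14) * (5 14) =(2 6 9 4)(3 7 5 13 12 14 8) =[0, 1, 6, 7, 2, 13, 9, 5, 3, 4, 10, 11, 14, 12, 8]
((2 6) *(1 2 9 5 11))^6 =(11)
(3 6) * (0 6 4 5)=(0 6 3 4 5)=[6, 1, 2, 4, 5, 0, 3]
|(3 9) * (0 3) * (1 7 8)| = |(0 3 9)(1 7 8)| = 3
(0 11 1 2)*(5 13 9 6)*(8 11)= (0 8 11 1 2)(5 13 9 6)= [8, 2, 0, 3, 4, 13, 5, 7, 11, 6, 10, 1, 12, 9]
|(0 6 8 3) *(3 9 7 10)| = 7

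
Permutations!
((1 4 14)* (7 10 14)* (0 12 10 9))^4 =(0 1)(4 12)(7 10)(9 14)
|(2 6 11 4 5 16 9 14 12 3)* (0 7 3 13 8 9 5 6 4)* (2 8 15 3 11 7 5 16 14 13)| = |(16)(0 5 14 12 2 4 6 7 11)(3 8 9 13 15)| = 45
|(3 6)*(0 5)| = |(0 5)(3 6)| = 2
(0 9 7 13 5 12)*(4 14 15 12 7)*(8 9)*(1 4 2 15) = (0 8 9 2 15 12)(1 4 14)(5 7 13) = [8, 4, 15, 3, 14, 7, 6, 13, 9, 2, 10, 11, 0, 5, 1, 12]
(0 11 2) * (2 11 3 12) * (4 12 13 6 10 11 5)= [3, 1, 0, 13, 12, 4, 10, 7, 8, 9, 11, 5, 2, 6]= (0 3 13 6 10 11 5 4 12 2)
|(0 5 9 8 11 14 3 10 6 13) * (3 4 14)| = |(0 5 9 8 11 3 10 6 13)(4 14)| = 18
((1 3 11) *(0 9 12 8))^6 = (0 12)(8 9)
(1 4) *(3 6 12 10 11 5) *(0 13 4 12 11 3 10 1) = [13, 12, 2, 6, 0, 10, 11, 7, 8, 9, 3, 5, 1, 4] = (0 13 4)(1 12)(3 6 11 5 10)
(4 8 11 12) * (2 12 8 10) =(2 12 4 10)(8 11) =[0, 1, 12, 3, 10, 5, 6, 7, 11, 9, 2, 8, 4]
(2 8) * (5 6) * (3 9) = (2 8)(3 9)(5 6) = [0, 1, 8, 9, 4, 6, 5, 7, 2, 3]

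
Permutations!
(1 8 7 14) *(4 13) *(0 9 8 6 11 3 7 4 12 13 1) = (0 9 8 4 1 6 11 3 7 14)(12 13) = [9, 6, 2, 7, 1, 5, 11, 14, 4, 8, 10, 3, 13, 12, 0]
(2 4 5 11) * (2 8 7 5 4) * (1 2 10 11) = (1 2 10 11 8 7 5) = [0, 2, 10, 3, 4, 1, 6, 5, 7, 9, 11, 8]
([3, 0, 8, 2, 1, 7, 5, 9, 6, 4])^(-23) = (0 9 6 3 4 5 2 1 7 8)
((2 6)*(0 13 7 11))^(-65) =((0 13 7 11)(2 6))^(-65) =(0 11 7 13)(2 6)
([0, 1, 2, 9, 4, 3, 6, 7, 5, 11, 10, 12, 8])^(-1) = (3 5 8 12 11 9)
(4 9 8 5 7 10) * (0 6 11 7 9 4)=(0 6 11 7 10)(5 9 8)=[6, 1, 2, 3, 4, 9, 11, 10, 5, 8, 0, 7]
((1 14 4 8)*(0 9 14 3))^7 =(14)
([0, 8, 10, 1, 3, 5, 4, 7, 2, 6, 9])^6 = (1 4 9 2)(3 6 10 8)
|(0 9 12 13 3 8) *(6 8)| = 7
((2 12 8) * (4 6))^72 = (12)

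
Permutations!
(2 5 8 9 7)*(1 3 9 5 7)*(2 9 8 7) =(1 3 8 5 7 9) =[0, 3, 2, 8, 4, 7, 6, 9, 5, 1]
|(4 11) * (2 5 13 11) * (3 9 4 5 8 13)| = |(2 8 13 11 5 3 9 4)| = 8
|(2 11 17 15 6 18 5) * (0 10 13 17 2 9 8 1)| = |(0 10 13 17 15 6 18 5 9 8 1)(2 11)| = 22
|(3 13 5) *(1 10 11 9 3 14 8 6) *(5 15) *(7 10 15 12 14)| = 13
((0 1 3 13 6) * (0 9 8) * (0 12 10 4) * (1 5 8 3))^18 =(3 6)(9 13)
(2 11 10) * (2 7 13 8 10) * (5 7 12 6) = [0, 1, 11, 3, 4, 7, 5, 13, 10, 9, 12, 2, 6, 8] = (2 11)(5 7 13 8 10 12 6)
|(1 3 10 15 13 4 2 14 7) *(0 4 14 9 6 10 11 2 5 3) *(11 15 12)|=18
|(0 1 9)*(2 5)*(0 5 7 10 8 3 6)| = 10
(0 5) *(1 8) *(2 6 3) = (0 5)(1 8)(2 6 3) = [5, 8, 6, 2, 4, 0, 3, 7, 1]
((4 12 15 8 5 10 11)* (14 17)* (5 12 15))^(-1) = (4 11 10 5 12 8 15)(14 17)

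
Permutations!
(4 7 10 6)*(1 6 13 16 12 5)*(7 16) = [0, 6, 2, 3, 16, 1, 4, 10, 8, 9, 13, 11, 5, 7, 14, 15, 12] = (1 6 4 16 12 5)(7 10 13)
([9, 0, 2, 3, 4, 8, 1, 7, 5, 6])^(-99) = [9, 0, 2, 3, 4, 8, 1, 7, 5, 6]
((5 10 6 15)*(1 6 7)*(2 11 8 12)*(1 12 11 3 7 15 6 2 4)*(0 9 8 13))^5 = (1 4 12 7 3 2)(5 15 10)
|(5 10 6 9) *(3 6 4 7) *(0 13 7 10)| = 14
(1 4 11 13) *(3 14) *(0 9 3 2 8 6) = (0 9 3 14 2 8 6)(1 4 11 13) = [9, 4, 8, 14, 11, 5, 0, 7, 6, 3, 10, 13, 12, 1, 2]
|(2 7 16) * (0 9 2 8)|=6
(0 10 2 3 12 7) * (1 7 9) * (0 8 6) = [10, 7, 3, 12, 4, 5, 0, 8, 6, 1, 2, 11, 9] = (0 10 2 3 12 9 1 7 8 6)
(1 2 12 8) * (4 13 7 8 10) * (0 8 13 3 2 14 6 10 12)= (0 8 1 14 6 10 4 3 2)(7 13)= [8, 14, 0, 2, 3, 5, 10, 13, 1, 9, 4, 11, 12, 7, 6]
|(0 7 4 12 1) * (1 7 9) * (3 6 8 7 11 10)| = 24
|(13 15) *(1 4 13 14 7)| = 6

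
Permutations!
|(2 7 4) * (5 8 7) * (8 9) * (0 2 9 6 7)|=8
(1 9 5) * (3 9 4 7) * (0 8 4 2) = [8, 2, 0, 9, 7, 1, 6, 3, 4, 5] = (0 8 4 7 3 9 5 1 2)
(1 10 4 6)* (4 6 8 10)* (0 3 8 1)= (0 3 8 10 6)(1 4)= [3, 4, 2, 8, 1, 5, 0, 7, 10, 9, 6]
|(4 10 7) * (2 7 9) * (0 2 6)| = |(0 2 7 4 10 9 6)| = 7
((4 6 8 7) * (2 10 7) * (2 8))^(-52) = ((2 10 7 4 6))^(-52) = (2 4 10 6 7)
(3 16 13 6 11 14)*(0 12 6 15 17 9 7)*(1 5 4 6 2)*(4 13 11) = (0 12 2 1 5 13 15 17 9 7)(3 16 11 14)(4 6) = [12, 5, 1, 16, 6, 13, 4, 0, 8, 7, 10, 14, 2, 15, 3, 17, 11, 9]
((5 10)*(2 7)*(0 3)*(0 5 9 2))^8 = ((0 3 5 10 9 2 7))^8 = (0 3 5 10 9 2 7)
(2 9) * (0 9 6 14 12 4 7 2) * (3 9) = (0 3 9)(2 6 14 12 4 7) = [3, 1, 6, 9, 7, 5, 14, 2, 8, 0, 10, 11, 4, 13, 12]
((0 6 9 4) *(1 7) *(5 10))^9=(0 6 9 4)(1 7)(5 10)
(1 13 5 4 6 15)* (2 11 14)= (1 13 5 4 6 15)(2 11 14)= [0, 13, 11, 3, 6, 4, 15, 7, 8, 9, 10, 14, 12, 5, 2, 1]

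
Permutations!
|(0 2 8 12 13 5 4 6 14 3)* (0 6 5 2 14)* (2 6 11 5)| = |(0 14 3 11 5 4 2 8 12 13 6)| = 11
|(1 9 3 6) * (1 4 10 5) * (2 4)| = 8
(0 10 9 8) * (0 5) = (0 10 9 8 5) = [10, 1, 2, 3, 4, 0, 6, 7, 5, 8, 9]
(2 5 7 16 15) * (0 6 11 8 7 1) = (0 6 11 8 7 16 15 2 5 1) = [6, 0, 5, 3, 4, 1, 11, 16, 7, 9, 10, 8, 12, 13, 14, 2, 15]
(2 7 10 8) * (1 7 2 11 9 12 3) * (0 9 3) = [9, 7, 2, 1, 4, 5, 6, 10, 11, 12, 8, 3, 0] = (0 9 12)(1 7 10 8 11 3)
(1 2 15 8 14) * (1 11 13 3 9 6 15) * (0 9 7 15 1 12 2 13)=(0 9 6 1 13 3 7 15 8 14 11)(2 12)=[9, 13, 12, 7, 4, 5, 1, 15, 14, 6, 10, 0, 2, 3, 11, 8]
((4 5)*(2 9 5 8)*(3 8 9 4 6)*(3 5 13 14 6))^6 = (2 5 13)(3 14 4)(6 9 8) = ((2 4 9 13 14 6 5 3 8))^6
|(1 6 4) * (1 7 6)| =|(4 7 6)| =3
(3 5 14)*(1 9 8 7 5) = [0, 9, 2, 1, 4, 14, 6, 5, 7, 8, 10, 11, 12, 13, 3] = (1 9 8 7 5 14 3)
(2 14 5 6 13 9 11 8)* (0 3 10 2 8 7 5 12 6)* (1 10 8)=(0 3 8 1 10 2 14 12 6 13 9 11 7 5)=[3, 10, 14, 8, 4, 0, 13, 5, 1, 11, 2, 7, 6, 9, 12]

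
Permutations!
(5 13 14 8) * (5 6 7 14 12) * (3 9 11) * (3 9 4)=(3 4)(5 13 12)(6 7 14 8)(9 11)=[0, 1, 2, 4, 3, 13, 7, 14, 6, 11, 10, 9, 5, 12, 8]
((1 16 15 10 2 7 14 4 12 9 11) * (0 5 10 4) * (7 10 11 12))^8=((0 5 11 1 16 15 4 7 14)(2 10)(9 12))^8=(0 14 7 4 15 16 1 11 5)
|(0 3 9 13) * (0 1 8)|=|(0 3 9 13 1 8)|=6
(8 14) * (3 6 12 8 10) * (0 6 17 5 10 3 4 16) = [6, 1, 2, 17, 16, 10, 12, 7, 14, 9, 4, 11, 8, 13, 3, 15, 0, 5] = (0 6 12 8 14 3 17 5 10 4 16)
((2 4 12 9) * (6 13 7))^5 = ((2 4 12 9)(6 13 7))^5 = (2 4 12 9)(6 7 13)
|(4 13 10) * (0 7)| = 6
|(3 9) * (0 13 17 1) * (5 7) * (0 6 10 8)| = |(0 13 17 1 6 10 8)(3 9)(5 7)| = 14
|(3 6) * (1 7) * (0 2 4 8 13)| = |(0 2 4 8 13)(1 7)(3 6)| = 10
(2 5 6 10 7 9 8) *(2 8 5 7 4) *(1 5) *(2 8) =(1 5 6 10 4 8 2 7 9) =[0, 5, 7, 3, 8, 6, 10, 9, 2, 1, 4]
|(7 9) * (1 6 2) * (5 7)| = 3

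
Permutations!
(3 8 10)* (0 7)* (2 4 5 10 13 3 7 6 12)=[6, 1, 4, 8, 5, 10, 12, 0, 13, 9, 7, 11, 2, 3]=(0 6 12 2 4 5 10 7)(3 8 13)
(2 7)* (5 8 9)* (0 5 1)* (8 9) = [5, 0, 7, 3, 4, 9, 6, 2, 8, 1] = (0 5 9 1)(2 7)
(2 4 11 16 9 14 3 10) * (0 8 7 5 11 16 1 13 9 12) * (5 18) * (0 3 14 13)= (0 8 7 18 5 11 1)(2 4 16 12 3 10)(9 13)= [8, 0, 4, 10, 16, 11, 6, 18, 7, 13, 2, 1, 3, 9, 14, 15, 12, 17, 5]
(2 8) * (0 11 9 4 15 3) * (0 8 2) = (0 11 9 4 15 3 8) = [11, 1, 2, 8, 15, 5, 6, 7, 0, 4, 10, 9, 12, 13, 14, 3]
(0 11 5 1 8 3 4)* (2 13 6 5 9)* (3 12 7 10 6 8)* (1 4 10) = (0 11 9 2 13 8 12 7 1 3 10 6 5 4) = [11, 3, 13, 10, 0, 4, 5, 1, 12, 2, 6, 9, 7, 8]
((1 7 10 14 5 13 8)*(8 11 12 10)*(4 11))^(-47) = ((1 7 8)(4 11 12 10 14 5 13))^(-47) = (1 7 8)(4 12 14 13 11 10 5)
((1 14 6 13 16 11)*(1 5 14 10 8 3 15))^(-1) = (1 15 3 8 10)(5 11 16 13 6 14)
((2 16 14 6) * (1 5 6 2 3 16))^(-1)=((1 5 6 3 16 14 2))^(-1)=(1 2 14 16 3 6 5)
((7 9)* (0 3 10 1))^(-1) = ((0 3 10 1)(7 9))^(-1) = (0 1 10 3)(7 9)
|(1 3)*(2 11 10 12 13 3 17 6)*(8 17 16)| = 11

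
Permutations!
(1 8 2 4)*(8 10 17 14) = [0, 10, 4, 3, 1, 5, 6, 7, 2, 9, 17, 11, 12, 13, 8, 15, 16, 14] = (1 10 17 14 8 2 4)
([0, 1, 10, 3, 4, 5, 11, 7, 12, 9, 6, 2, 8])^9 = [0, 1, 10, 3, 4, 5, 11, 7, 12, 9, 6, 2, 8]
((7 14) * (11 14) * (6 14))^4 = ((6 14 7 11))^4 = (14)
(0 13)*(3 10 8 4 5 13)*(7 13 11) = (0 3 10 8 4 5 11 7 13) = [3, 1, 2, 10, 5, 11, 6, 13, 4, 9, 8, 7, 12, 0]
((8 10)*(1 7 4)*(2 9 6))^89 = ((1 7 4)(2 9 6)(8 10))^89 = (1 4 7)(2 6 9)(8 10)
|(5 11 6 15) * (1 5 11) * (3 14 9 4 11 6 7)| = 6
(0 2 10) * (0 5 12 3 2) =(2 10 5 12 3) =[0, 1, 10, 2, 4, 12, 6, 7, 8, 9, 5, 11, 3]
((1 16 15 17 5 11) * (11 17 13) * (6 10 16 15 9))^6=(17)(1 13)(6 16)(9 10)(11 15)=((1 15 13 11)(5 17)(6 10 16 9))^6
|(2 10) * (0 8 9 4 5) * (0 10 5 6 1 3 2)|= |(0 8 9 4 6 1 3 2 5 10)|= 10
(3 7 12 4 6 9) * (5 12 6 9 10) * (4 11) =(3 7 6 10 5 12 11 4 9) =[0, 1, 2, 7, 9, 12, 10, 6, 8, 3, 5, 4, 11]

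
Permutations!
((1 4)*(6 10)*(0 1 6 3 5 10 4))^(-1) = (0 1)(3 10 5)(4 6)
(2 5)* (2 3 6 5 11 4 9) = (2 11 4 9)(3 6 5) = [0, 1, 11, 6, 9, 3, 5, 7, 8, 2, 10, 4]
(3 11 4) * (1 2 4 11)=(11)(1 2 4 3)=[0, 2, 4, 1, 3, 5, 6, 7, 8, 9, 10, 11]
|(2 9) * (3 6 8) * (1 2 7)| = 12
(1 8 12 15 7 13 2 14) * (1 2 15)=(1 8 12)(2 14)(7 13 15)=[0, 8, 14, 3, 4, 5, 6, 13, 12, 9, 10, 11, 1, 15, 2, 7]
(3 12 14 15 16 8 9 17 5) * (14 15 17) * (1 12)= (1 12 15 16 8 9 14 17 5 3)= [0, 12, 2, 1, 4, 3, 6, 7, 9, 14, 10, 11, 15, 13, 17, 16, 8, 5]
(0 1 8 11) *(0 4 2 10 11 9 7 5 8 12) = (0 1 12)(2 10 11 4)(5 8 9 7) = [1, 12, 10, 3, 2, 8, 6, 5, 9, 7, 11, 4, 0]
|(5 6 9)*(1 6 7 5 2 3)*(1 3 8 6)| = 4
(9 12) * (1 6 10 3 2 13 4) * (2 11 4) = (1 6 10 3 11 4)(2 13)(9 12) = [0, 6, 13, 11, 1, 5, 10, 7, 8, 12, 3, 4, 9, 2]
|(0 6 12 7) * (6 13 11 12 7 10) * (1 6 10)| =7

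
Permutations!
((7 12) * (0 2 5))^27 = (7 12)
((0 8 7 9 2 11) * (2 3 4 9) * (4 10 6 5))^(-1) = (0 11 2 7 8)(3 9 4 5 6 10)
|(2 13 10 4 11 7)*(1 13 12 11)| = 4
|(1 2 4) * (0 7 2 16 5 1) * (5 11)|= 4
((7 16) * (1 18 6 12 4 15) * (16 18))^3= ((1 16 7 18 6 12 4 15))^3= (1 18 4 16 6 15 7 12)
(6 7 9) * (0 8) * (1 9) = (0 8)(1 9 6 7) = [8, 9, 2, 3, 4, 5, 7, 1, 0, 6]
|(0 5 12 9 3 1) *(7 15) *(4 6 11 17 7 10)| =42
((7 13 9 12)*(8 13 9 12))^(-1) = (7 12 13 8 9)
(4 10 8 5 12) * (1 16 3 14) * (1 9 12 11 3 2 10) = [0, 16, 10, 14, 1, 11, 6, 7, 5, 12, 8, 3, 4, 13, 9, 15, 2] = (1 16 2 10 8 5 11 3 14 9 12 4)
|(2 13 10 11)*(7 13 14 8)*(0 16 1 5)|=|(0 16 1 5)(2 14 8 7 13 10 11)|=28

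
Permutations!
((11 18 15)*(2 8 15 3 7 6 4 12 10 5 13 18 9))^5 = (3 10 7 5 6 13 4 18 12)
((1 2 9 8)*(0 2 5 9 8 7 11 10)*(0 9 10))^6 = (0 9 1)(2 7 5)(8 11 10)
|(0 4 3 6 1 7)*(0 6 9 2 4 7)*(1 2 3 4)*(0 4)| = 6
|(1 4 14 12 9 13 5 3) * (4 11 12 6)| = |(1 11 12 9 13 5 3)(4 14 6)| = 21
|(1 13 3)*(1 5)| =|(1 13 3 5)| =4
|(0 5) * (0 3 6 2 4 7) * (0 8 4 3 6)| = 15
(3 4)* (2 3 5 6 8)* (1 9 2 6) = (1 9 2 3 4 5)(6 8) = [0, 9, 3, 4, 5, 1, 8, 7, 6, 2]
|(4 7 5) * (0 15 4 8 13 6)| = 8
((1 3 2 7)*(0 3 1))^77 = (0 3 2 7)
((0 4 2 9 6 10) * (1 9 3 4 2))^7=((0 2 3 4 1 9 6 10))^7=(0 10 6 9 1 4 3 2)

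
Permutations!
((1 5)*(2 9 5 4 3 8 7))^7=((1 4 3 8 7 2 9 5))^7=(1 5 9 2 7 8 3 4)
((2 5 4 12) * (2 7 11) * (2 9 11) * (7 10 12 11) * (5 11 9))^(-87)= ((2 11 5 4 9 7)(10 12))^(-87)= (2 4)(5 7)(9 11)(10 12)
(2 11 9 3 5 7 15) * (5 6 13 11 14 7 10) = (2 14 7 15)(3 6 13 11 9)(5 10) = [0, 1, 14, 6, 4, 10, 13, 15, 8, 3, 5, 9, 12, 11, 7, 2]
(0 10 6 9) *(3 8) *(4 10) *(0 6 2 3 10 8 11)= [4, 1, 3, 11, 8, 5, 9, 7, 10, 6, 2, 0]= (0 4 8 10 2 3 11)(6 9)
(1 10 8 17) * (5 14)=[0, 10, 2, 3, 4, 14, 6, 7, 17, 9, 8, 11, 12, 13, 5, 15, 16, 1]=(1 10 8 17)(5 14)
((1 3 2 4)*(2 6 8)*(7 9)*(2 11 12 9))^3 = (1 8 9 4 6 12 2 3 11 7)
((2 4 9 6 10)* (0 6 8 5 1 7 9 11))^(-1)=((0 6 10 2 4 11)(1 7 9 8 5))^(-1)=(0 11 4 2 10 6)(1 5 8 9 7)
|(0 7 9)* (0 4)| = 4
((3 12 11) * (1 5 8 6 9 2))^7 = (1 5 8 6 9 2)(3 12 11)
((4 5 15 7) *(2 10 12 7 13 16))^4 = ((2 10 12 7 4 5 15 13 16))^4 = (2 4 16 7 13 12 15 10 5)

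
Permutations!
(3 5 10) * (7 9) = (3 5 10)(7 9) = [0, 1, 2, 5, 4, 10, 6, 9, 8, 7, 3]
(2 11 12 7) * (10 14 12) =(2 11 10 14 12 7) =[0, 1, 11, 3, 4, 5, 6, 2, 8, 9, 14, 10, 7, 13, 12]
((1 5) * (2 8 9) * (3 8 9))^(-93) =(1 5)(2 9)(3 8)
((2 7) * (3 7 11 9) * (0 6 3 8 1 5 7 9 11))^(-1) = ((11)(0 6 3 9 8 1 5 7 2))^(-1) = (11)(0 2 7 5 1 8 9 3 6)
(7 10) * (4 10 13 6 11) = (4 10 7 13 6 11) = [0, 1, 2, 3, 10, 5, 11, 13, 8, 9, 7, 4, 12, 6]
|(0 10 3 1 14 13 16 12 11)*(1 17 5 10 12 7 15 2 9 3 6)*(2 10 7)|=39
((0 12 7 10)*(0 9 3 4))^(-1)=(0 4 3 9 10 7 12)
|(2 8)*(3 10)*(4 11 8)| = |(2 4 11 8)(3 10)| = 4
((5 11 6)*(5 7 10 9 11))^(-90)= ((6 7 10 9 11))^(-90)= (11)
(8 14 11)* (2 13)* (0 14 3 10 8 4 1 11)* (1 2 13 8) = (0 14)(1 11 4 2 8 3 10) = [14, 11, 8, 10, 2, 5, 6, 7, 3, 9, 1, 4, 12, 13, 0]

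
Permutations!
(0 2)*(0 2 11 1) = (0 11 1) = [11, 0, 2, 3, 4, 5, 6, 7, 8, 9, 10, 1]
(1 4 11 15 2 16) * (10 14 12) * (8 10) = (1 4 11 15 2 16)(8 10 14 12) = [0, 4, 16, 3, 11, 5, 6, 7, 10, 9, 14, 15, 8, 13, 12, 2, 1]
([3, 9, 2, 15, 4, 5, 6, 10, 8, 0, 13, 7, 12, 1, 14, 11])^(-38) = (0 1 10 11 3 9 13 7 15)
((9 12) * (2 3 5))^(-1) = (2 5 3)(9 12)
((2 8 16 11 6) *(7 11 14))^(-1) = ((2 8 16 14 7 11 6))^(-1) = (2 6 11 7 14 16 8)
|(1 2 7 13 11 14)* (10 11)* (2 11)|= 12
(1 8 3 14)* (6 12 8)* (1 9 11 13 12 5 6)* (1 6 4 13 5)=[0, 6, 2, 14, 13, 4, 1, 7, 3, 11, 10, 5, 8, 12, 9]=(1 6)(3 14 9 11 5 4 13 12 8)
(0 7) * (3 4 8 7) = (0 3 4 8 7) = [3, 1, 2, 4, 8, 5, 6, 0, 7]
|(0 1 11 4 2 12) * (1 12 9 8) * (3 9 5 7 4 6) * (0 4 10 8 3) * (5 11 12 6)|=18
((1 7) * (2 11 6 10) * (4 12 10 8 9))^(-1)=(1 7)(2 10 12 4 9 8 6 11)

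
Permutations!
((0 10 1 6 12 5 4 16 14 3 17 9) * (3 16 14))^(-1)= (0 9 17 3 16 14 4 5 12 6 1 10)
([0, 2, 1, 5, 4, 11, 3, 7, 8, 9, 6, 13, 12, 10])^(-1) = (1 2)(3 6 10 13 11 5)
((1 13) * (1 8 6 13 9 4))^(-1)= (1 4 9)(6 8 13)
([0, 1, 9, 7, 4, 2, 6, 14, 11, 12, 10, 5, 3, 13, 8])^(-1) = [0, 1, 5, 12, 4, 11, 6, 3, 14, 2, 10, 8, 9, 13, 7]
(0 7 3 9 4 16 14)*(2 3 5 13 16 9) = (0 7 5 13 16 14)(2 3)(4 9) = [7, 1, 3, 2, 9, 13, 6, 5, 8, 4, 10, 11, 12, 16, 0, 15, 14]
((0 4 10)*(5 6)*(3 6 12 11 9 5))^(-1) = (0 10 4)(3 6)(5 9 11 12)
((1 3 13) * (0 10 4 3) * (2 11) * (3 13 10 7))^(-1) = ((0 7 3 10 4 13 1)(2 11))^(-1) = (0 1 13 4 10 3 7)(2 11)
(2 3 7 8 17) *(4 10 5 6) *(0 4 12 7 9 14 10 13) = (0 4 13)(2 3 9 14 10 5 6 12 7 8 17) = [4, 1, 3, 9, 13, 6, 12, 8, 17, 14, 5, 11, 7, 0, 10, 15, 16, 2]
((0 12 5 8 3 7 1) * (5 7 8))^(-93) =(0 1 7 12)(3 8)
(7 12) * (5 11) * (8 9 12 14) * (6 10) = (5 11)(6 10)(7 14 8 9 12) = [0, 1, 2, 3, 4, 11, 10, 14, 9, 12, 6, 5, 7, 13, 8]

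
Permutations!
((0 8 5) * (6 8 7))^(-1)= ((0 7 6 8 5))^(-1)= (0 5 8 6 7)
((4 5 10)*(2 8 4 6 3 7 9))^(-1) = (2 9 7 3 6 10 5 4 8) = ((2 8 4 5 10 6 3 7 9))^(-1)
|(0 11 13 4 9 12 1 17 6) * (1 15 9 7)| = 24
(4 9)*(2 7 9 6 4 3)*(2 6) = (2 7 9 3 6 4) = [0, 1, 7, 6, 2, 5, 4, 9, 8, 3]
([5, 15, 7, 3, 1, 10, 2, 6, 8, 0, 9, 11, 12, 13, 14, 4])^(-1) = [9, 4, 6, 3, 15, 0, 7, 2, 8, 10, 5, 11, 12, 13, 14, 1]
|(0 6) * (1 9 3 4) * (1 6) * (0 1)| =|(1 9 3 4 6)| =5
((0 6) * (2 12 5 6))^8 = (0 5 2 6 12)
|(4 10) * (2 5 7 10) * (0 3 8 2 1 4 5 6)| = |(0 3 8 2 6)(1 4)(5 7 10)| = 30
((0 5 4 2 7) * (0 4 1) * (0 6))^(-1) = ((0 5 1 6)(2 7 4))^(-1) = (0 6 1 5)(2 4 7)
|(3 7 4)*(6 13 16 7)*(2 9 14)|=6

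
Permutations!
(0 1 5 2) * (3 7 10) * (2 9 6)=(0 1 5 9 6 2)(3 7 10)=[1, 5, 0, 7, 4, 9, 2, 10, 8, 6, 3]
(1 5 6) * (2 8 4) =(1 5 6)(2 8 4) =[0, 5, 8, 3, 2, 6, 1, 7, 4]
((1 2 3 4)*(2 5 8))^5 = (1 4 3 2 8 5)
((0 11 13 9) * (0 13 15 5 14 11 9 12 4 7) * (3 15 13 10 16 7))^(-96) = ((0 9 10 16 7)(3 15 5 14 11 13 12 4))^(-96) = (0 7 16 10 9)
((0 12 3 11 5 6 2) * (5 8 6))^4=((0 12 3 11 8 6 2))^4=(0 8 12 6 3 2 11)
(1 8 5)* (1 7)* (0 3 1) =(0 3 1 8 5 7) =[3, 8, 2, 1, 4, 7, 6, 0, 5]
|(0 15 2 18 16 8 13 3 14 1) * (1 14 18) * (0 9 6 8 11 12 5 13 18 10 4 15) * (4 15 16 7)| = 16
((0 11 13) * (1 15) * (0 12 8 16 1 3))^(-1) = (0 3 15 1 16 8 12 13 11)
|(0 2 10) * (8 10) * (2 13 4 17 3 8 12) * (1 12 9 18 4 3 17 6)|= |(0 13 3 8 10)(1 12 2 9 18 4 6)|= 35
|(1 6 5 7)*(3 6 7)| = 6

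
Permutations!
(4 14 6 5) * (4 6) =(4 14)(5 6) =[0, 1, 2, 3, 14, 6, 5, 7, 8, 9, 10, 11, 12, 13, 4]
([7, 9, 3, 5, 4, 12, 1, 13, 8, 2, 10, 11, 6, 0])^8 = (0 13 7)(1 9 2 3 5 12 6)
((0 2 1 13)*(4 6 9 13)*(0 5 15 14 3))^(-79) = ((0 2 1 4 6 9 13 5 15 14 3))^(-79) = (0 14 5 9 4 2 3 15 13 6 1)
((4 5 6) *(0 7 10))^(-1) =((0 7 10)(4 5 6))^(-1) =(0 10 7)(4 6 5)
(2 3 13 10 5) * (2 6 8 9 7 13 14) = (2 3 14)(5 6 8 9 7 13 10) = [0, 1, 3, 14, 4, 6, 8, 13, 9, 7, 5, 11, 12, 10, 2]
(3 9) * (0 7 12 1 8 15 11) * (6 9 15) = (0 7 12 1 8 6 9 3 15 11) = [7, 8, 2, 15, 4, 5, 9, 12, 6, 3, 10, 0, 1, 13, 14, 11]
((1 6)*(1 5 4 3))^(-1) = ((1 6 5 4 3))^(-1) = (1 3 4 5 6)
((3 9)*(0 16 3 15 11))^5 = (0 11 15 9 3 16)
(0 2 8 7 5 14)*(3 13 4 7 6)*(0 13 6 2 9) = (0 9)(2 8)(3 6)(4 7 5 14 13) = [9, 1, 8, 6, 7, 14, 3, 5, 2, 0, 10, 11, 12, 4, 13]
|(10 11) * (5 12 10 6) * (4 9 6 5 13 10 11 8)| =6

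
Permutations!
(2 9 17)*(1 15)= (1 15)(2 9 17)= [0, 15, 9, 3, 4, 5, 6, 7, 8, 17, 10, 11, 12, 13, 14, 1, 16, 2]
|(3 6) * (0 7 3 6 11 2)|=5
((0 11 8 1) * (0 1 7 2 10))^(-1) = (0 10 2 7 8 11)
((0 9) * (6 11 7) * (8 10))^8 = (6 7 11)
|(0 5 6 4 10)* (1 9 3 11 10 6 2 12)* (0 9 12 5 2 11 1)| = 18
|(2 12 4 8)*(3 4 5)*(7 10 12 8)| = 6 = |(2 8)(3 4 7 10 12 5)|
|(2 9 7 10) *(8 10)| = 5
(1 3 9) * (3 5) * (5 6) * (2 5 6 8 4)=(1 8 4 2 5 3 9)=[0, 8, 5, 9, 2, 3, 6, 7, 4, 1]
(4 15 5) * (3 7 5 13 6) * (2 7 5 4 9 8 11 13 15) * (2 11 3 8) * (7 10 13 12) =[0, 1, 10, 5, 11, 9, 8, 4, 3, 2, 13, 12, 7, 6, 14, 15] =(15)(2 10 13 6 8 3 5 9)(4 11 12 7)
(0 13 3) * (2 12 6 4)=(0 13 3)(2 12 6 4)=[13, 1, 12, 0, 2, 5, 4, 7, 8, 9, 10, 11, 6, 3]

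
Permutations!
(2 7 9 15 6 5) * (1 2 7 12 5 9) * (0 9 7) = (0 9 15 6 7 1 2 12 5) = [9, 2, 12, 3, 4, 0, 7, 1, 8, 15, 10, 11, 5, 13, 14, 6]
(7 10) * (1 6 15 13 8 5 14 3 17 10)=[0, 6, 2, 17, 4, 14, 15, 1, 5, 9, 7, 11, 12, 8, 3, 13, 16, 10]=(1 6 15 13 8 5 14 3 17 10 7)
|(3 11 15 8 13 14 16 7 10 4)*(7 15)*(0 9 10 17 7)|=|(0 9 10 4 3 11)(7 17)(8 13 14 16 15)|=30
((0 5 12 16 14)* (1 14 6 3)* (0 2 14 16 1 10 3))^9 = (0 1)(2 14)(3 10)(5 16)(6 12)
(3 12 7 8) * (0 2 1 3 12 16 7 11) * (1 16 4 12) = (0 2 16 7 8 1 3 4 12 11) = [2, 3, 16, 4, 12, 5, 6, 8, 1, 9, 10, 0, 11, 13, 14, 15, 7]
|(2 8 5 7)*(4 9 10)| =|(2 8 5 7)(4 9 10)| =12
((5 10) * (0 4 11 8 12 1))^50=(0 11 12)(1 4 8)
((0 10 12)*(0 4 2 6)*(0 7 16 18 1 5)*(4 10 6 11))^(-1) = (0 5 1 18 16 7 6)(2 4 11)(10 12)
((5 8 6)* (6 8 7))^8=((8)(5 7 6))^8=(8)(5 6 7)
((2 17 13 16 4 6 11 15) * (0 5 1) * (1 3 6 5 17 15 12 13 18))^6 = (0 18)(1 17)(3 4 13 11)(5 16 12 6)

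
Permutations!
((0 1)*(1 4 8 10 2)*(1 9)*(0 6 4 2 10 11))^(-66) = (0 8 6 9)(1 2 11 4)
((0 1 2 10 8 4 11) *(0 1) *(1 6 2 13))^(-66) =(13)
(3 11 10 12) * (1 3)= (1 3 11 10 12)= [0, 3, 2, 11, 4, 5, 6, 7, 8, 9, 12, 10, 1]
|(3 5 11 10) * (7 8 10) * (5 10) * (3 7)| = 6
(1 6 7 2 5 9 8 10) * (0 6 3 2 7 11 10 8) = [6, 3, 5, 2, 4, 9, 11, 7, 8, 0, 1, 10] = (0 6 11 10 1 3 2 5 9)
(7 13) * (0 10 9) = [10, 1, 2, 3, 4, 5, 6, 13, 8, 0, 9, 11, 12, 7] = (0 10 9)(7 13)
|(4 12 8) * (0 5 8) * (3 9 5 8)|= 12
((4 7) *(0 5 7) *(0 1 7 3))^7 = (0 5 3)(1 7 4)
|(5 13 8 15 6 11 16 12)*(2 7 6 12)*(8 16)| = |(2 7 6 11 8 15 12 5 13 16)| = 10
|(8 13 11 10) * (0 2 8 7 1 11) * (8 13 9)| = 12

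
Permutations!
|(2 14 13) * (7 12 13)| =|(2 14 7 12 13)| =5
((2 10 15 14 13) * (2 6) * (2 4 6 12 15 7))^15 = ((2 10 7)(4 6)(12 15 14 13))^15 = (4 6)(12 13 14 15)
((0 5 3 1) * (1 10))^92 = (0 3 1 5 10)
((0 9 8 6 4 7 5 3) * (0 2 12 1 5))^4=(0 4 8)(1 12 2 3 5)(6 9 7)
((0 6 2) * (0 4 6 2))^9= (0 2 4 6)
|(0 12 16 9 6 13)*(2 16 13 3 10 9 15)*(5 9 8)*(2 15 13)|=|(0 12 2 16 13)(3 10 8 5 9 6)|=30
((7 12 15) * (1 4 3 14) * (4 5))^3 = (15)(1 3 5 14 4)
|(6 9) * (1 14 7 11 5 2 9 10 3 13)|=11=|(1 14 7 11 5 2 9 6 10 3 13)|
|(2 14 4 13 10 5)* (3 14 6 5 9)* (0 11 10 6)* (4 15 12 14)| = |(0 11 10 9 3 4 13 6 5 2)(12 14 15)| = 30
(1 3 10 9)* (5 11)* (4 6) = (1 3 10 9)(4 6)(5 11) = [0, 3, 2, 10, 6, 11, 4, 7, 8, 1, 9, 5]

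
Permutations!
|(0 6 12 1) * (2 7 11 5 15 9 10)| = 28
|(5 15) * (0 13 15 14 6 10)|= 7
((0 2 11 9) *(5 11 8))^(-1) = (0 9 11 5 8 2)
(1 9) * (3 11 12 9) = [0, 3, 2, 11, 4, 5, 6, 7, 8, 1, 10, 12, 9] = (1 3 11 12 9)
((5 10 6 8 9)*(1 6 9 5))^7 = (1 6 8 5 10 9)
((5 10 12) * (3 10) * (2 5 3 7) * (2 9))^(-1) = (2 9 7 5)(3 12 10) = ((2 5 7 9)(3 10 12))^(-1)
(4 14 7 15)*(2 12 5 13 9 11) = (2 12 5 13 9 11)(4 14 7 15) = [0, 1, 12, 3, 14, 13, 6, 15, 8, 11, 10, 2, 5, 9, 7, 4]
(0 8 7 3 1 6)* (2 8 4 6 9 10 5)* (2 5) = [4, 9, 8, 1, 6, 5, 0, 3, 7, 10, 2] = (0 4 6)(1 9 10 2 8 7 3)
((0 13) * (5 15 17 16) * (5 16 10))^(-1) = ((0 13)(5 15 17 10))^(-1) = (0 13)(5 10 17 15)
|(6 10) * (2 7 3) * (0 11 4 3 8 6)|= 9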